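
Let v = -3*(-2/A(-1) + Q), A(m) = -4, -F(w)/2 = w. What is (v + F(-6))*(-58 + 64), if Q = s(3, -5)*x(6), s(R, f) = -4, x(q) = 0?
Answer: 63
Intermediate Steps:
F(w) = -2*w
Q = 0 (Q = -4*0 = 0)
v = -3/2 (v = -3*(-2/(-4) + 0) = -3*(-2*(-1/4) + 0) = -3*(1/2 + 0) = -3*1/2 = -3/2 ≈ -1.5000)
(v + F(-6))*(-58 + 64) = (-3/2 - 2*(-6))*(-58 + 64) = (-3/2 + 12)*6 = (21/2)*6 = 63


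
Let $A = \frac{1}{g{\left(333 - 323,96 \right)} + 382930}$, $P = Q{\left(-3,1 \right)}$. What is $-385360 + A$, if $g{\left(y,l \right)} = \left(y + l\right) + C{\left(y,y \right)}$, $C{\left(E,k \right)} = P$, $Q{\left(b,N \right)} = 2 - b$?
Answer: $- \frac{147608679759}{383041} \approx -3.8536 \cdot 10^{5}$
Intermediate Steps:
$P = 5$ ($P = 2 - -3 = 2 + 3 = 5$)
$C{\left(E,k \right)} = 5$
$g{\left(y,l \right)} = 5 + l + y$ ($g{\left(y,l \right)} = \left(y + l\right) + 5 = \left(l + y\right) + 5 = 5 + l + y$)
$A = \frac{1}{383041}$ ($A = \frac{1}{\left(5 + 96 + \left(333 - 323\right)\right) + 382930} = \frac{1}{\left(5 + 96 + 10\right) + 382930} = \frac{1}{111 + 382930} = \frac{1}{383041} \approx 2.6107 \cdot 10^{-6}$)
$-385360 + A = -385360 + \frac{1}{383041} = - \frac{147608679759}{383041}$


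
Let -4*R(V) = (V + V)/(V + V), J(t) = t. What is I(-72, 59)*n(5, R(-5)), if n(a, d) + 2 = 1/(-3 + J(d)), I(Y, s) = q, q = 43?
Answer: -1290/13 ≈ -99.231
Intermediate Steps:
I(Y, s) = 43
R(V) = -¼ (R(V) = -(V + V)/(4*(V + V)) = -2*V/(4*(2*V)) = -2*V*1/(2*V)/4 = -¼*1 = -¼)
n(a, d) = -2 + 1/(-3 + d)
I(-72, 59)*n(5, R(-5)) = 43*((7 - 2*(-¼))/(-3 - ¼)) = 43*((7 + ½)/(-13/4)) = 43*(-4/13*15/2) = 43*(-30/13) = -1290/13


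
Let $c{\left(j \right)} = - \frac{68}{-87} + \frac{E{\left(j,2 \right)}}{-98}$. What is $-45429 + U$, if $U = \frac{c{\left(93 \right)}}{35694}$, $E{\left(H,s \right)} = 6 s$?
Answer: $- \frac{3456318319064}{76081761} \approx -45429.0$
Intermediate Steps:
$c{\left(j \right)} = \frac{2810}{4263}$ ($c{\left(j \right)} = - \frac{68}{-87} + \frac{6 \cdot 2}{-98} = \left(-68\right) \left(- \frac{1}{87}\right) + 12 \left(- \frac{1}{98}\right) = \frac{68}{87} - \frac{6}{49} = \frac{2810}{4263}$)
$U = \frac{1405}{76081761}$ ($U = \frac{2810}{4263 \cdot 35694} = \frac{2810}{4263} \cdot \frac{1}{35694} = \frac{1405}{76081761} \approx 1.8467 \cdot 10^{-5}$)
$-45429 + U = -45429 + \frac{1405}{76081761} = - \frac{3456318319064}{76081761}$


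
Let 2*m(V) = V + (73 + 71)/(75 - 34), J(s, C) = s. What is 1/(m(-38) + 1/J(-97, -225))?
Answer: -3977/68620 ≈ -0.057957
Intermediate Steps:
m(V) = 72/41 + V/2 (m(V) = (V + (73 + 71)/(75 - 34))/2 = (V + 144/41)/2 = (144/41 + V)/2 = 72/41 + V/2)
1/(m(-38) + 1/J(-97, -225)) = 1/((72/41 + (½)*(-38)) + 1/(-97)) = 1/((72/41 - 19) - 1/97) = 1/(-707/41 - 1/97) = 1/(-68620/3977) = -3977/68620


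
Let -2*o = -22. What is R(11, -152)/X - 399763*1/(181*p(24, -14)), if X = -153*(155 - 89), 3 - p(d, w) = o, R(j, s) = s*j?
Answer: 183601265/664632 ≈ 276.25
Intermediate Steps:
R(j, s) = j*s
o = 11 (o = -1/2*(-22) = 11)
p(d, w) = -8 (p(d, w) = 3 - 1*11 = 3 - 11 = -8)
X = -10098 (X = -153*66 = -10098)
R(11, -152)/X - 399763*1/(181*p(24, -14)) = (11*(-152))/(-10098) - 399763/(181*(-8)) = -1672*(-1/10098) - 399763/(-1448) = 76/459 - 399763*(-1/1448) = 76/459 + 399763/1448 = 183601265/664632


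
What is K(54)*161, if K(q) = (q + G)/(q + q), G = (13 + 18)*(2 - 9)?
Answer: -26243/108 ≈ -242.99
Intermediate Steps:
G = -217 (G = 31*(-7) = -217)
K(q) = (-217 + q)/(2*q) (K(q) = (q - 217)/(q + q) = (-217 + q)/((2*q)) = (-217 + q)*(1/(2*q)) = (-217 + q)/(2*q))
K(54)*161 = ((½)*(-217 + 54)/54)*161 = ((½)*(1/54)*(-163))*161 = -163/108*161 = -26243/108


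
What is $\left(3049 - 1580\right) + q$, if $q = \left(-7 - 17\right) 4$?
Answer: $1373$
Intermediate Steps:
$q = -96$ ($q = \left(-24\right) 4 = -96$)
$\left(3049 - 1580\right) + q = \left(3049 - 1580\right) - 96 = 1469 - 96 = 1373$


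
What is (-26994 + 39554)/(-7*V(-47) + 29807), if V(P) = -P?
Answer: 6280/14739 ≈ 0.42608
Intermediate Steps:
(-26994 + 39554)/(-7*V(-47) + 29807) = (-26994 + 39554)/(-(-7)*(-47) + 29807) = 12560/(-7*47 + 29807) = 12560/(-329 + 29807) = 12560/29478 = 12560*(1/29478) = 6280/14739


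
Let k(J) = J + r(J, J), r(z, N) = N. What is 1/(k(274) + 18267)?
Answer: 1/18815 ≈ 5.3149e-5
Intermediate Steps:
k(J) = 2*J (k(J) = J + J = 2*J)
1/(k(274) + 18267) = 1/(2*274 + 18267) = 1/(548 + 18267) = 1/18815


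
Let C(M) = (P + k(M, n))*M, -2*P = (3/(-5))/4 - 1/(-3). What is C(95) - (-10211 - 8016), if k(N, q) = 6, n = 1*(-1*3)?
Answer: 450919/24 ≈ 18788.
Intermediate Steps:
n = -3 (n = 1*(-3) = -3)
P = -11/120 (P = -((3/(-5))/4 - 1/(-3))/2 = -((3*(-⅕))*(¼) - 1*(-⅓))/2 = -(-⅗*¼ + ⅓)/2 = -(-3/20 + ⅓)/2 = -½*11/60 = -11/120 ≈ -0.091667)
C(M) = 709*M/120 (C(M) = (-11/120 + 6)*M = 709*M/120)
C(95) - (-10211 - 8016) = (709/120)*95 - (-10211 - 8016) = 13471/24 - 1*(-18227) = 13471/24 + 18227 = 450919/24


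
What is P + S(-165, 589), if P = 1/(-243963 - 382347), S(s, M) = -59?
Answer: -36952291/626310 ≈ -59.000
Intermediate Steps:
P = -1/626310 (P = 1/(-626310) = -1/626310 ≈ -1.5967e-6)
P + S(-165, 589) = -1/626310 - 59 = -36952291/626310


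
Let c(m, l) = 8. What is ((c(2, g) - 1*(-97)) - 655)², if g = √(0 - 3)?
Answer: 302500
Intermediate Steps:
g = I*√3 (g = √(-3) = I*√3 ≈ 1.732*I)
((c(2, g) - 1*(-97)) - 655)² = ((8 - 1*(-97)) - 655)² = ((8 + 97) - 655)² = (105 - 655)² = (-550)² = 302500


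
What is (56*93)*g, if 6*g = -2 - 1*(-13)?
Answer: 9548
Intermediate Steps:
g = 11/6 (g = (-2 - 1*(-13))/6 = (-2 + 13)/6 = (⅙)*11 = 11/6 ≈ 1.8333)
(56*93)*g = (56*93)*(11/6) = 5208*(11/6) = 9548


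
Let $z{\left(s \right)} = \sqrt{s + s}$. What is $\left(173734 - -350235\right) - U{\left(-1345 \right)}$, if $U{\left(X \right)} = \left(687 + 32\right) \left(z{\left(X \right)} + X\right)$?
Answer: $1491024 - 719 i \sqrt{2690} \approx 1.491 \cdot 10^{6} - 37291.0 i$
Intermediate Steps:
$z{\left(s \right)} = \sqrt{2} \sqrt{s}$ ($z{\left(s \right)} = \sqrt{2 s} = \sqrt{2} \sqrt{s}$)
$U{\left(X \right)} = 719 X + 719 \sqrt{2} \sqrt{X}$ ($U{\left(X \right)} = \left(687 + 32\right) \left(\sqrt{2} \sqrt{X} + X\right) = 719 \left(X + \sqrt{2} \sqrt{X}\right) = 719 X + 719 \sqrt{2} \sqrt{X}$)
$\left(173734 - -350235\right) - U{\left(-1345 \right)} = \left(173734 - -350235\right) - \left(719 \left(-1345\right) + 719 \sqrt{2} \sqrt{-1345}\right) = \left(173734 + 350235\right) - \left(-967055 + 719 \sqrt{2} i \sqrt{1345}\right) = 523969 - \left(-967055 + 719 i \sqrt{2690}\right) = 523969 + \left(967055 - 719 i \sqrt{2690}\right) = 1491024 - 719 i \sqrt{2690}$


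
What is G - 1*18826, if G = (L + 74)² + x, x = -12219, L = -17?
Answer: -27796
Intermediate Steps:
G = -8970 (G = (-17 + 74)² - 12219 = 57² - 12219 = 3249 - 12219 = -8970)
G - 1*18826 = -8970 - 1*18826 = -8970 - 18826 = -27796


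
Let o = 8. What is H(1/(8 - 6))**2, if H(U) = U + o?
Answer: 289/4 ≈ 72.250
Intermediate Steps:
H(U) = 8 + U (H(U) = U + 8 = 8 + U)
H(1/(8 - 6))**2 = (8 + 1/(8 - 6))**2 = (8 + 1/2)**2 = (17/2)**2 = 289/4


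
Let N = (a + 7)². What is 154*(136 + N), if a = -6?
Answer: 21098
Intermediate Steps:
N = 1 (N = (-6 + 7)² = 1² = 1)
154*(136 + N) = 154*(136 + 1) = 154*137 = 21098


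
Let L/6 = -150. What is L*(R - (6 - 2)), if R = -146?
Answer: 135000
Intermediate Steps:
L = -900 (L = 6*(-150) = -900)
L*(R - (6 - 2)) = -900*(-146 - (6 - 2)) = -900*(-146 - 1*4) = -900*(-146 - 4) = -900*(-150) = 135000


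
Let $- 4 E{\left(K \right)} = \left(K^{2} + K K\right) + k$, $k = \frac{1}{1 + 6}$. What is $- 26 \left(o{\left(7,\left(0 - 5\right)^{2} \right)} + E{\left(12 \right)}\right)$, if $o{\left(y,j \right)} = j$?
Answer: $\frac{17121}{14} \approx 1222.9$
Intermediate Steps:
$k = \frac{1}{7} \approx 0.14286$
$E{\left(K \right)} = - \frac{1}{28} - \frac{K^{2}}{2}$ ($E{\left(K \right)} = - \frac{\left(K^{2} + K K\right) + \frac{1}{7}}{4} = - \frac{\left(K^{2} + K^{2}\right) + \frac{1}{7}}{4} = - \frac{2 K^{2} + \frac{1}{7}}{4} = - \frac{\frac{1}{7} + 2 K^{2}}{4} = - \frac{1}{28} - \frac{K^{2}}{2}$)
$- 26 \left(o{\left(7,\left(0 - 5\right)^{2} \right)} + E{\left(12 \right)}\right) = - 26 \left(\left(0 - 5\right)^{2} - \left(\frac{1}{28} + \frac{12^{2}}{2}\right)\right) = - 26 \left(\left(-5\right)^{2} - \frac{2017}{28}\right) = - 26 \left(25 - \frac{2017}{28}\right) = \left(-26\right) \left(- \frac{1317}{28}\right) = \frac{17121}{14}$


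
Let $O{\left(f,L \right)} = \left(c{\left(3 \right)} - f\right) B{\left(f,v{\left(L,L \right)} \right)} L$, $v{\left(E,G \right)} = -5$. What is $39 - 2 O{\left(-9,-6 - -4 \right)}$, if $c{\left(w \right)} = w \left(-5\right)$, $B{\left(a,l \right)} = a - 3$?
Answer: $327$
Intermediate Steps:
$B{\left(a,l \right)} = -3 + a$
$c{\left(w \right)} = - 5 w$
$O{\left(f,L \right)} = L \left(-15 - f\right) \left(-3 + f\right)$ ($O{\left(f,L \right)} = \left(\left(-5\right) 3 - f\right) \left(-3 + f\right) L = \left(-15 - f\right) L \left(-3 + f\right) = L \left(-15 - f\right) \left(-3 + f\right)$)
$39 - 2 O{\left(-9,-6 - -4 \right)} = 39 - 2 \left(- \left(-6 - -4\right) \left(-3 - 9\right) \left(15 - 9\right)\right) = 39 - 2 \left(\left(-1\right) \left(-6 + 4\right) \left(-12\right) 6\right) = 39 - 2 \left(\left(-1\right) \left(-2\right) \left(-12\right) 6\right) = 39 - -288 = 39 + 288 = 327$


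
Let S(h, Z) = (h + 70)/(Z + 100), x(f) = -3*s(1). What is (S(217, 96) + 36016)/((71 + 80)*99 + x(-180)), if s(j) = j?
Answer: 336163/139496 ≈ 2.4098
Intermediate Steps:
x(f) = -3 (x(f) = -3*1 = -3)
S(h, Z) = (70 + h)/(100 + Z)
(S(217, 96) + 36016)/((71 + 80)*99 + x(-180)) = ((70 + 217)/(100 + 96) + 36016)/((71 + 80)*99 - 3) = (287/196 + 36016)/(151*99 - 3) = ((1/196)*287 + 36016)/(14949 - 3) = (41/28 + 36016)/14946 = (1008489/28)*(1/14946) = 336163/139496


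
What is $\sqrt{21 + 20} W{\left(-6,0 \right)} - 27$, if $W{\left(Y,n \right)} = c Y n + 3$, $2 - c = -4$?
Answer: $-27 + 3 \sqrt{41} \approx -7.7906$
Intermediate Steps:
$c = 6$ ($c = 2 - -4 = 2 + 4 = 6$)
$W{\left(Y,n \right)} = 3 + 6 Y n$ ($W{\left(Y,n \right)} = 6 Y n + 3 = 3 + 6 Y n$)
$\sqrt{21 + 20} W{\left(-6,0 \right)} - 27 = \sqrt{21 + 20} \left(3 + 6 \left(-6\right) 0\right) - 27 = \sqrt{41} \left(3 + 0\right) - 27 = \sqrt{41} \cdot 3 - 27 = 3 \sqrt{41} - 27 = -27 + 3 \sqrt{41}$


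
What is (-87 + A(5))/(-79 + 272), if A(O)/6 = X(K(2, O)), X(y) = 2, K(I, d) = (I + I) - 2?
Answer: -75/193 ≈ -0.38860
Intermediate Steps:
K(I, d) = -2 + 2*I (K(I, d) = 2*I - 2 = -2 + 2*I)
A(O) = 12 (A(O) = 6*2 = 12)
(-87 + A(5))/(-79 + 272) = (-87 + 12)/(-79 + 272) = -75/193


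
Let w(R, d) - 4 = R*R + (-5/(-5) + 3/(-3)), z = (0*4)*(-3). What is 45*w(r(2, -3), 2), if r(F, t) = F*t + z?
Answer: 1800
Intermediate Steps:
z = 0 (z = 0*(-3) = 0)
r(F, t) = F*t (r(F, t) = F*t + 0 = F*t)
w(R, d) = 4 + R² (w(R, d) = 4 + (R*R + (-5/(-5) + 3/(-3))) = 4 + (R² + (-5*(-⅕) + 3*(-⅓))) = 4 + (R² + (1 - 1)) = 4 + (R² + 0) = 4 + R²)
45*w(r(2, -3), 2) = 45*(4 + (2*(-3))²) = 45*(4 + (-6)²) = 45*(4 + 36) = 45*40 = 1800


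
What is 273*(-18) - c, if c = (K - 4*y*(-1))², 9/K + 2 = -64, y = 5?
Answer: -2569345/484 ≈ -5308.6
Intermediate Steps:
K = -3/22 (K = 9/(-2 - 64) = 9/(-66) = 9*(-1/66) = -3/22 ≈ -0.13636)
c = 190969/484 (c = (-3/22 - 4*5*(-1))² = (-3/22 - 20*(-1))² = (-3/22 + 20)² = (437/22)² = 190969/484 ≈ 394.56)
273*(-18) - c = 273*(-18) - 1*190969/484 = -4914 - 190969/484 = -2569345/484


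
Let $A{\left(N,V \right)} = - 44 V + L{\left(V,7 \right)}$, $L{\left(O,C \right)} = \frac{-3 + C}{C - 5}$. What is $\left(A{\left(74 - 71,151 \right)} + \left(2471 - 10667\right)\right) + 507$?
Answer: $-14331$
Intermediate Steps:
$L{\left(O,C \right)} = \frac{-3 + C}{-5 + C}$
$A{\left(N,V \right)} = 2 - 44 V$ ($A{\left(N,V \right)} = - 44 V + \frac{-3 + 7}{-5 + 7} = - 44 V + \frac{1}{2} \cdot 4 = - 44 V + 2 = 2 - 44 V$)
$\left(A{\left(74 - 71,151 \right)} + \left(2471 - 10667\right)\right) + 507 = \left(\left(2 - 6644\right) + \left(2471 - 10667\right)\right) + 507 = \left(-6642 - 8196\right) + 507 = -14838 + 507 = -14331$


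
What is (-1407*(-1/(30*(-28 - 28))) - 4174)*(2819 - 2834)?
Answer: 1001961/16 ≈ 62623.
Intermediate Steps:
(-1407*(-1/(30*(-28 - 28))) - 4174)*(2819 - 2834) = (-1407/((-56*(-30))) - 4174)*(-15) = (-1407/1680 - 4174)*(-15) = (-1407*1/1680 - 4174)*(-15) = (-67/80 - 4174)*(-15) = -333987/80*(-15) = 1001961/16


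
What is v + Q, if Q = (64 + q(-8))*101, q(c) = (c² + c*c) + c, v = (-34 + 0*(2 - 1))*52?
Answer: 16816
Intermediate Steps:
v = -1768 (v = (-34 + 0*1)*52 = (-34 + 0)*52 = -34*52 = -1768)
q(c) = c + 2*c² (q(c) = (c² + c²) + c = 2*c² + c = c + 2*c²)
Q = 18584 (Q = (64 - 8*(1 + 2*(-8)))*101 = (64 - 8*(1 - 16))*101 = (64 - 8*(-15))*101 = (64 + 120)*101 = 184*101 = 18584)
v + Q = -1768 + 18584 = 16816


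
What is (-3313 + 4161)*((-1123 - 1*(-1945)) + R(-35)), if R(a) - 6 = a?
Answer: 672464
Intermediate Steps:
R(a) = 6 + a
(-3313 + 4161)*((-1123 - 1*(-1945)) + R(-35)) = (-3313 + 4161)*((-1123 - 1*(-1945)) + (6 - 35)) = 848*((-1123 + 1945) - 29) = 848*(822 - 29) = 848*793 = 672464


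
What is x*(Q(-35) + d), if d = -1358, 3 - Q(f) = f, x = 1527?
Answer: -2015640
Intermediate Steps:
Q(f) = 3 - f
x*(Q(-35) + d) = 1527*((3 - 1*(-35)) - 1358) = 1527*((3 + 35) - 1358) = 1527*(38 - 1358) = 1527*(-1320) = -2015640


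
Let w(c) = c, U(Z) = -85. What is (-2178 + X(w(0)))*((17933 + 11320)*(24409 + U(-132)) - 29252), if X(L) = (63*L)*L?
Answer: -1549692128160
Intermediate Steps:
X(L) = 63*L**2
(-2178 + X(w(0)))*((17933 + 11320)*(24409 + U(-132)) - 29252) = (-2178 + 63*0**2)*((17933 + 11320)*(24409 - 85) - 29252) = (-2178 + 63*0)*(29253*24324 - 29252) = (-2178 + 0)*(711549972 - 29252) = -2178*711520720 = -1549692128160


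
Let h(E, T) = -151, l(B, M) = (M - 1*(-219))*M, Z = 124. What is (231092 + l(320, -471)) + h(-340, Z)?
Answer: 349633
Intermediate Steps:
l(B, M) = M*(219 + M) (l(B, M) = (M + 219)*M = (219 + M)*M = M*(219 + M))
(231092 + l(320, -471)) + h(-340, Z) = (231092 - 471*(219 - 471)) - 151 = (231092 - 471*(-252)) - 151 = (231092 + 118692) - 151 = 349784 - 151 = 349633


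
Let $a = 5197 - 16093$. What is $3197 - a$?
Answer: $14093$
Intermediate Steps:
$a = -10896$ ($a = 5197 - 16093 = -10896$)
$3197 - a = 3197 - -10896 = 3197 + 10896 = 14093$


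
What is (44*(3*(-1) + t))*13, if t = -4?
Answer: -4004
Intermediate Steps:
(44*(3*(-1) + t))*13 = (44*(3*(-1) - 4))*13 = (44*(-3 - 4))*13 = (44*(-7))*13 = -308*13 = -4004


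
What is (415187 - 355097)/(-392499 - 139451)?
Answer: -6009/53195 ≈ -0.11296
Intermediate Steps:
(415187 - 355097)/(-392499 - 139451) = 60090/(-531950) = 60090*(-1/531950) = -6009/53195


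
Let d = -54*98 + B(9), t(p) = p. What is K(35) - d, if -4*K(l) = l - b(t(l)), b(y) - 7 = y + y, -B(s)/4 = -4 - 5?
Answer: 10533/2 ≈ 5266.5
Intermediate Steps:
B(s) = 36 (B(s) = -4*(-4 - 5) = -4*(-9) = 36)
d = -5256 (d = -54*98 + 36 = -5292 + 36 = -5256)
b(y) = 7 + 2*y (b(y) = 7 + (y + y) = 7 + 2*y)
K(l) = 7/4 + l/4 (K(l) = -(l - (7 + 2*l))/4 = -(l + (-7 - 2*l))/4 = -(-7 - l)/4 = 7/4 + l/4)
K(35) - d = (7/4 + (¼)*35) - 1*(-5256) = (7/4 + 35/4) + 5256 = 21/2 + 5256 = 10533/2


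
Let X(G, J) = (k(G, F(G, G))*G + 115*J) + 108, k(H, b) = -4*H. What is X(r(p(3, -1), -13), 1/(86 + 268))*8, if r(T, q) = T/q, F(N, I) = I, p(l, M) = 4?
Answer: 25831948/29913 ≈ 863.57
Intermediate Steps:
X(G, J) = 108 - 4*G² + 115*J (X(G, J) = ((-4*G)*G + 115*J) + 108 = (-4*G² + 115*J) + 108 = 108 - 4*G² + 115*J)
X(r(p(3, -1), -13), 1/(86 + 268))*8 = (108 - 4*(4/(-13))² + 115/(86 + 268))*8 = (108 - 4*(4*(-1/13))² + 115/354)*8 = (108 - 4*(-4/13)² + 115*(1/354))*8 = (108 - 4*16/169 + 115/354)*8 = (108 - 64/169 + 115/354)*8 = (6457987/59826)*8 = 25831948/29913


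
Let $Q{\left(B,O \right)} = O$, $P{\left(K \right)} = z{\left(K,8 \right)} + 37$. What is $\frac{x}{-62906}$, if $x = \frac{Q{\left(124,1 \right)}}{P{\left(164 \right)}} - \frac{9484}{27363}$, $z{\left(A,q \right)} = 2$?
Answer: $\frac{38057}{7458953138} \approx 5.1022 \cdot 10^{-6}$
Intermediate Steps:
$P{\left(K \right)} = 39$ ($P{\left(K \right)} = 2 + 37 = 39$)
$x = - \frac{38057}{118573}$ ($x = 1 \cdot \frac{1}{39} - \frac{9484}{27363} = \frac{1}{39} - \frac{9484}{27363} = - \frac{38057}{118573} \approx -0.32096$)
$\frac{x}{-62906} = - \frac{38057}{118573 \left(-62906\right)} = \left(- \frac{38057}{118573}\right) \left(- \frac{1}{62906}\right) = \frac{38057}{7458953138}$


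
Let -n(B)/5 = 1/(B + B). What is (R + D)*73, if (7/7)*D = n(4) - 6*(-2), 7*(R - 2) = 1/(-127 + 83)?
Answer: 601301/616 ≈ 976.14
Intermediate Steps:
R = 615/308 (R = 2 + 1/(7*(-127 + 83)) = 2 + (1/7)/(-44) = 2 + (1/7)*(-1/44) = 2 - 1/308 = 615/308 ≈ 1.9968)
n(B) = -5/(2*B) (n(B) = -5/(B + B) = -5*1/(2*B) = -5/(2*B))
D = 91/8 (D = -5/2/4 - 6*(-2) = -5/2*1/4 + 12 = -5/8 + 12 = 91/8 ≈ 11.375)
(R + D)*73 = (615/308 + 91/8)*73 = (8237/616)*73 = 601301/616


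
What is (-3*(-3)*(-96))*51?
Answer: -44064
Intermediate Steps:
(-3*(-3)*(-96))*51 = (9*(-96))*51 = -864*51 = -44064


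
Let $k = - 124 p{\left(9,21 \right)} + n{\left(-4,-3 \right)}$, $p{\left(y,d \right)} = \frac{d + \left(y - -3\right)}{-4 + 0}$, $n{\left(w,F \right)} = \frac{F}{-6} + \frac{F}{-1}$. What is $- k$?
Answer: $- \frac{2053}{2} \approx -1026.5$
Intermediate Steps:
$n{\left(w,F \right)} = - \frac{7 F}{6}$ ($n{\left(w,F \right)} = F \left(- \frac{1}{6}\right) + F \left(-1\right) = - \frac{F}{6} - F = - \frac{7 F}{6}$)
$p{\left(y,d \right)} = - \frac{3}{4} - \frac{d}{4} - \frac{y}{4}$ ($p{\left(y,d \right)} = \frac{d + \left(y + 3\right)}{-4} = \left(d + \left(3 + y\right)\right) \left(- \frac{1}{4}\right) = \left(3 + d + y\right) \left(- \frac{1}{4}\right) = - \frac{3}{4} - \frac{d}{4} - \frac{y}{4}$)
$k = \frac{2053}{2}$ ($k = - 124 \left(- \frac{3}{4} - \frac{21}{4} - \frac{9}{4}\right) - - \frac{7}{2} = - 124 \left(- \frac{3}{4} - \frac{21}{4} - \frac{9}{4}\right) + \frac{7}{2} = \left(-124\right) \left(- \frac{33}{4}\right) + \frac{7}{2} = 1023 + \frac{7}{2} = \frac{2053}{2} \approx 1026.5$)
$- k = \left(-1\right) \frac{2053}{2} = - \frac{2053}{2}$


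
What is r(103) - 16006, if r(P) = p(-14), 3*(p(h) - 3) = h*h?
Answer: -47813/3 ≈ -15938.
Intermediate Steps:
p(h) = 3 + h**2/3 (p(h) = 3 + (h*h)/3 = 3 + h**2/3)
r(P) = 205/3 (r(P) = 3 + (1/3)*(-14)**2 = 3 + (1/3)*196 = 3 + 196/3 = 205/3)
r(103) - 16006 = 205/3 - 16006 = -47813/3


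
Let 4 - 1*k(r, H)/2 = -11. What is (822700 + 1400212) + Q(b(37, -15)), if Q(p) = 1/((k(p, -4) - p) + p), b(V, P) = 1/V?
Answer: 66687361/30 ≈ 2.2229e+6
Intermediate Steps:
k(r, H) = 30 (k(r, H) = 8 - 2*(-11) = 8 + 22 = 30)
Q(p) = 1/30 (Q(p) = 1/((30 - p) + p) = 1/30)
(822700 + 1400212) + Q(b(37, -15)) = (822700 + 1400212) + 1/30 = 2222912 + 1/30 = 66687361/30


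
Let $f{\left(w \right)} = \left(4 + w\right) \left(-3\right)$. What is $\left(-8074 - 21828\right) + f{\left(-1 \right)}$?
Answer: $-29911$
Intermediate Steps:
$f{\left(w \right)} = -12 - 3 w$
$\left(-8074 - 21828\right) + f{\left(-1 \right)} = \left(-8074 - 21828\right) - 9 = -29902 + \left(-12 + 3\right) = -29902 - 9 = -29911$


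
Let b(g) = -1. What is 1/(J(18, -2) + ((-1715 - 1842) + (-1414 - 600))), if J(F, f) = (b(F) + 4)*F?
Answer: -1/5517 ≈ -0.00018126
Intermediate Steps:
J(F, f) = 3*F (J(F, f) = (-1 + 4)*F = 3*F)
1/(J(18, -2) + ((-1715 - 1842) + (-1414 - 600))) = 1/(3*18 + ((-1715 - 1842) + (-1414 - 600))) = 1/(54 + (-3557 - 2014)) = 1/(54 - 5571) = 1/(-5517) = -1/5517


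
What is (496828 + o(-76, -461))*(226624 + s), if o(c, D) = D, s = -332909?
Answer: -52756366595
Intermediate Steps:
(496828 + o(-76, -461))*(226624 + s) = (496828 - 461)*(226624 - 332909) = 496367*(-106285) = -52756366595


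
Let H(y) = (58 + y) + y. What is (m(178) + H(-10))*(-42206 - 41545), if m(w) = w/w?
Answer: -3266289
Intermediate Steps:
m(w) = 1
H(y) = 58 + 2*y
(m(178) + H(-10))*(-42206 - 41545) = (1 + (58 + 2*(-10)))*(-42206 - 41545) = (1 + (58 - 20))*(-83751) = (1 + 38)*(-83751) = 39*(-83751) = -3266289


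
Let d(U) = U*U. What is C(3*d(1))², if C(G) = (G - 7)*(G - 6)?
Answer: 144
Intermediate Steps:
d(U) = U²
C(G) = (-7 + G)*(-6 + G)
C(3*d(1))² = (42 + (3*1²)² - 39*1²)² = (42 + (3*1)² - 39)² = (42 + 3² - 13*3)² = (42 + 9 - 39)² = 12² = 144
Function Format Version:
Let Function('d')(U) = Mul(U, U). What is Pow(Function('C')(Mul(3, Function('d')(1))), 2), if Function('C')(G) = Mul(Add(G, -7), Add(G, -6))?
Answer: 144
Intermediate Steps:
Function('d')(U) = Pow(U, 2)
Function('C')(G) = Mul(Add(-7, G), Add(-6, G))
Pow(Function('C')(Mul(3, Function('d')(1))), 2) = Pow(Add(42, Pow(Mul(3, Pow(1, 2)), 2), Mul(-13, Mul(3, Pow(1, 2)))), 2) = Pow(Add(42, Pow(Mul(3, 1), 2), Mul(-13, Mul(3, 1))), 2) = Pow(Add(42, Pow(3, 2), Mul(-13, 3)), 2) = Pow(Add(42, 9, -39), 2) = Pow(12, 2) = 144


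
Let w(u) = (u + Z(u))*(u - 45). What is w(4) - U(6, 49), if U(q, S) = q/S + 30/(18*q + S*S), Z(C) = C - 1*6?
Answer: -10097686/122941 ≈ -82.134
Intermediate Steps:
Z(C) = -6 + C (Z(C) = C - 6 = -6 + C)
U(q, S) = 30/(S² + 18*q) + q/S (U(q, S) = q/S + 30/(18*q + S²) = q/S + 30/(S² + 18*q) = 30/(S² + 18*q) + q/S)
w(u) = (-45 + u)*(-6 + 2*u) (w(u) = (u + (-6 + u))*(u - 45) = (-6 + 2*u)*(-45 + u) = (-45 + u)*(-6 + 2*u))
w(4) - U(6, 49) = (270 - 96*4 + 2*4²) - (18*6² + 30*49 + 6*49²)/(49*(49² + 18*6)) = (270 - 384 + 2*16) - (18*36 + 1470 + 6*2401)/(49*(2401 + 108)) = (270 - 384 + 32) - (648 + 1470 + 14406)/(49*2509) = -82 - 16524/(49*2509) = -82 - 1*16524/122941 = -82 - 16524/122941 = -10097686/122941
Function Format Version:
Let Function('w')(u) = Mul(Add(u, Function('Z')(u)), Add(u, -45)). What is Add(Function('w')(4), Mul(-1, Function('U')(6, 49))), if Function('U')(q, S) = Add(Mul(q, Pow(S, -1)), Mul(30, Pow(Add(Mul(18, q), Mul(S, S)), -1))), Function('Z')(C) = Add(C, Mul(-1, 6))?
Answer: Rational(-10097686, 122941) ≈ -82.134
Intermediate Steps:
Function('Z')(C) = Add(-6, C) (Function('Z')(C) = Add(C, -6) = Add(-6, C))
Function('U')(q, S) = Add(Mul(30, Pow(Add(Pow(S, 2), Mul(18, q)), -1)), Mul(q, Pow(S, -1))) (Function('U')(q, S) = Add(Mul(q, Pow(S, -1)), Mul(30, Pow(Add(Mul(18, q), Pow(S, 2)), -1))) = Add(Mul(q, Pow(S, -1)), Mul(30, Pow(Add(Pow(S, 2), Mul(18, q)), -1))) = Add(Mul(30, Pow(Add(Pow(S, 2), Mul(18, q)), -1)), Mul(q, Pow(S, -1))))
Function('w')(u) = Mul(Add(-45, u), Add(-6, Mul(2, u))) (Function('w')(u) = Mul(Add(u, Add(-6, u)), Add(u, -45)) = Mul(Add(-6, Mul(2, u)), Add(-45, u)) = Mul(Add(-45, u), Add(-6, Mul(2, u))))
Add(Function('w')(4), Mul(-1, Function('U')(6, 49))) = Add(Add(270, Mul(-96, 4), Mul(2, Pow(4, 2))), Mul(-1, Mul(Pow(49, -1), Pow(Add(Pow(49, 2), Mul(18, 6)), -1), Add(Mul(18, Pow(6, 2)), Mul(30, 49), Mul(6, Pow(49, 2)))))) = Add(Add(270, -384, Mul(2, 16)), Mul(-1, Mul(Rational(1, 49), Pow(Add(2401, 108), -1), Add(Mul(18, 36), 1470, Mul(6, 2401))))) = Add(Add(270, -384, 32), Mul(-1, Mul(Rational(1, 49), Pow(2509, -1), Add(648, 1470, 14406)))) = Add(-82, Mul(-1, Mul(Rational(1, 49), Rational(1, 2509), 16524))) = Add(-82, Mul(-1, Rational(16524, 122941))) = Add(-82, Rational(-16524, 122941)) = Rational(-10097686, 122941)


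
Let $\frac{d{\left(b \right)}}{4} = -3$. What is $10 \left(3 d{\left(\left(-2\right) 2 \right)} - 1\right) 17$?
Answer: $-6290$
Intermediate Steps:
$d{\left(b \right)} = -12$ ($d{\left(b \right)} = 4 \left(-3\right) = -12$)
$10 \left(3 d{\left(\left(-2\right) 2 \right)} - 1\right) 17 = 10 \left(3 \left(-12\right) - 1\right) 17 = 10 \left(-36 - 1\right) 17 = 10 \left(-37\right) 17 = \left(-370\right) 17 = -6290$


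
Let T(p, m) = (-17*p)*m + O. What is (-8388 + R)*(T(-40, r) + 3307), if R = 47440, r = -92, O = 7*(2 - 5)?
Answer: -2314768248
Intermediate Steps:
O = -21 (O = 7*(-3) = -21)
T(p, m) = -21 - 17*m*p (T(p, m) = (-17*p)*m - 21 = -17*m*p - 21 = -21 - 17*m*p)
(-8388 + R)*(T(-40, r) + 3307) = (-8388 + 47440)*((-21 - 17*(-92)*(-40)) + 3307) = 39052*((-21 - 62560) + 3307) = 39052*(-62581 + 3307) = 39052*(-59274) = -2314768248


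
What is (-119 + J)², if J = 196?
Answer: 5929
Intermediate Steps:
(-119 + J)² = (-119 + 196)² = 77² = 5929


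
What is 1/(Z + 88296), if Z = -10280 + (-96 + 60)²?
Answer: 1/79312 ≈ 1.2608e-5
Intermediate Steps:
Z = -8984 (Z = -10280 + (-36)² = -10280 + 1296 = -8984)
1/(Z + 88296) = 1/(-8984 + 88296) = 1/79312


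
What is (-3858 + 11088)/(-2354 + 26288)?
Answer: 1205/3989 ≈ 0.30208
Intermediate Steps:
(-3858 + 11088)/(-2354 + 26288) = 7230/23934 = 7230*(1/23934) = 1205/3989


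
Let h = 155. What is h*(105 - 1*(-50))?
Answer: 24025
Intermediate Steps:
h*(105 - 1*(-50)) = 155*(105 - 1*(-50)) = 155*(105 + 50) = 155*155 = 24025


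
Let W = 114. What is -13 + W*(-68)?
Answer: -7765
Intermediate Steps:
-13 + W*(-68) = -13 + 114*(-68) = -13 - 7752 = -7765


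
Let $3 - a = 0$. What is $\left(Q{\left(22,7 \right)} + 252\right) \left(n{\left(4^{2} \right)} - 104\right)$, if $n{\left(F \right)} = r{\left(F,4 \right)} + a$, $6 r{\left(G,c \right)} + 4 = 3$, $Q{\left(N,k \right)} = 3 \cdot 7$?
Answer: $- \frac{55237}{2} \approx -27619.0$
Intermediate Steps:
$Q{\left(N,k \right)} = 21$
$r{\left(G,c \right)} = - \frac{1}{6}$ ($r{\left(G,c \right)} = - \frac{2}{3} + \frac{1}{6} \cdot 3 = - \frac{2}{3} + \frac{1}{2} = - \frac{1}{6}$)
$a = 3$ ($a = 3 - 0 = 3 + 0 = 3$)
$n{\left(F \right)} = \frac{17}{6}$ ($n{\left(F \right)} = - \frac{1}{6} + 3 = \frac{17}{6}$)
$\left(Q{\left(22,7 \right)} + 252\right) \left(n{\left(4^{2} \right)} - 104\right) = \left(21 + 252\right) \left(\frac{17}{6} - 104\right) = 273 \left(- \frac{607}{6}\right) = - \frac{55237}{2}$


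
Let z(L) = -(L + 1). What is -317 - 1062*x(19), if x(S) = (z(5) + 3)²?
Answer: -9875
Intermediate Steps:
z(L) = -1 - L (z(L) = -(1 + L) = -1 - L)
x(S) = 9 (x(S) = ((-1 - 1*5) + 3)² = ((-1 - 5) + 3)² = (-6 + 3)² = (-3)² = 9)
-317 - 1062*x(19) = -317 - 1062*9 = -317 - 9558 = -9875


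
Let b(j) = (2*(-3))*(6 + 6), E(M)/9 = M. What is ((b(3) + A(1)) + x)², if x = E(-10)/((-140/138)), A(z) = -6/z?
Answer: 5625/49 ≈ 114.80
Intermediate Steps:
E(M) = 9*M
b(j) = -72 (b(j) = -6*12 = -72)
x = 621/7 (x = (9*(-10))/((-140/138)) = -90/((-140*1/138)) = -90/(-70/69) = -90*(-69/70) = 621/7 ≈ 88.714)
((b(3) + A(1)) + x)² = ((-72 - 6/1) + 621/7)² = ((-72 - 6*1) + 621/7)² = ((-72 - 6) + 621/7)² = (-78 + 621/7)² = (75/7)² = 5625/49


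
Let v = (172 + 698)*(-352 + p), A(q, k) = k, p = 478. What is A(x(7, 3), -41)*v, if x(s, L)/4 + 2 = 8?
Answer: -4494420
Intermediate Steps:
x(s, L) = 24 (x(s, L) = -8 + 4*8 = -8 + 32 = 24)
v = 109620 (v = (172 + 698)*(-352 + 478) = 870*126 = 109620)
A(x(7, 3), -41)*v = -41*109620 = -4494420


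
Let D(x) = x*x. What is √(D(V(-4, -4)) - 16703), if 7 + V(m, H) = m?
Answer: I*√16582 ≈ 128.77*I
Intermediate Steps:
V(m, H) = -7 + m
D(x) = x²
√(D(V(-4, -4)) - 16703) = √((-7 - 4)² - 16703) = √((-11)² - 16703) = √(121 - 16703) = √(-16582) = I*√16582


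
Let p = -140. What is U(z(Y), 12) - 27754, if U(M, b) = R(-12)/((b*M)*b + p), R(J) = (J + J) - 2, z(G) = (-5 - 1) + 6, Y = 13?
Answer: -1942767/70 ≈ -27754.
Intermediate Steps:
z(G) = 0 (z(G) = -6 + 6 = 0)
R(J) = -2 + 2*J (R(J) = 2*J - 2 = -2 + 2*J)
U(M, b) = -26/(-140 + M*b²) (U(M, b) = (-2 + 2*(-12))/((b*M)*b - 140) = (-2 - 24)/((M*b)*b - 140) = -26/(M*b² - 140) = -26/(-140 + M*b²))
U(z(Y), 12) - 27754 = -26/(-140 + 0*12²) - 27754 = -26/(-140 + 0*144) - 27754 = -26/(-140 + 0) - 27754 = -26/(-140) - 27754 = -26*(-1/140) - 27754 = 13/70 - 27754 = -1942767/70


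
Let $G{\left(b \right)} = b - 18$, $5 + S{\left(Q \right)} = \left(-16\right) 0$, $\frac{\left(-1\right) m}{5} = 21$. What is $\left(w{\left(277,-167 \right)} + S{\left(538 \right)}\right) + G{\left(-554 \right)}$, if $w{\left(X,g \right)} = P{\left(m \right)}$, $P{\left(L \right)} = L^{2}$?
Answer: $10448$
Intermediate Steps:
$m = -105$ ($m = \left(-5\right) 21 = -105$)
$w{\left(X,g \right)} = 11025$ ($w{\left(X,g \right)} = \left(-105\right)^{2} = 11025$)
$S{\left(Q \right)} = -5$ ($S{\left(Q \right)} = -5 - 0 = -5 + 0 = -5$)
$G{\left(b \right)} = -18 + b$ ($G{\left(b \right)} = b - 18 = -18 + b$)
$\left(w{\left(277,-167 \right)} + S{\left(538 \right)}\right) + G{\left(-554 \right)} = \left(11025 - 5\right) - 572 = 11020 - 572 = 10448$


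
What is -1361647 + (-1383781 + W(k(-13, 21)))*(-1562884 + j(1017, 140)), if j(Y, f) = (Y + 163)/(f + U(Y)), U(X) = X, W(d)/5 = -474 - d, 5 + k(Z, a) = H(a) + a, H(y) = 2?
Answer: 2506676486863949/1157 ≈ 2.1665e+12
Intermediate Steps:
k(Z, a) = -3 + a (k(Z, a) = -5 + (2 + a) = -3 + a)
W(d) = -2370 - 5*d (W(d) = 5*(-474 - d) = -2370 - 5*d)
j(Y, f) = (163 + Y)/(Y + f) (j(Y, f) = (Y + 163)/(f + Y) = (163 + Y)/(Y + f))
-1361647 + (-1383781 + W(k(-13, 21)))*(-1562884 + j(1017, 140)) = -1361647 + (-1383781 + (-2370 - 5*(-3 + 21)))*(-1562884 + (163 + 1017)/(1017 + 140)) = -1361647 + (-1383781 + (-2370 - 5*18))*(-1562884 + 1180/1157) = -1361647 + (-1383781 + (-2370 - 90))*(-1562884 + (1/1157)*1180) = -1361647 + (-1383781 - 2460)*(-1562884 + 1180/1157) = -1361647 - 1386241*(-1808255608/1157) = -1361647 + 2506678062289528/1157 = 2506676486863949/1157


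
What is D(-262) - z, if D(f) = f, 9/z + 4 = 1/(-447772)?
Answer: -465235370/1791089 ≈ -259.75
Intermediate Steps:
z = -4029948/1791089 (z = 9/(-4 + 1/(-447772)) = 9/(-4 - 1/447772) = 9/(-1791089/447772) = 9*(-447772/1791089) = -4029948/1791089 ≈ -2.2500)
D(-262) - z = -262 - 1*(-4029948/1791089) = -262 + 4029948/1791089 = -465235370/1791089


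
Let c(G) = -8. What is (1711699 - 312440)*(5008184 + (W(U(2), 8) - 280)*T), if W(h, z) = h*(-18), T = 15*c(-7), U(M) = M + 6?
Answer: 7078940833576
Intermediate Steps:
U(M) = 6 + M
T = -120 (T = 15*(-8) = -120)
W(h, z) = -18*h
(1711699 - 312440)*(5008184 + (W(U(2), 8) - 280)*T) = (1711699 - 312440)*(5008184 + (-18*(6 + 2) - 280)*(-120)) = 1399259*(5008184 + (-18*8 - 280)*(-120)) = 1399259*(5008184 + (-144 - 280)*(-120)) = 1399259*(5008184 - 424*(-120)) = 1399259*(5008184 + 50880) = 1399259*5059064 = 7078940833576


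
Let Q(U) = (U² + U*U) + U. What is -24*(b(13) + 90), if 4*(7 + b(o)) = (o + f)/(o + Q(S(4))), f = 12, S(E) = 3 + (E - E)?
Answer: -33939/17 ≈ -1996.4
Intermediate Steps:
S(E) = 3 (S(E) = 3 + 0 = 3)
Q(U) = U + 2*U² (Q(U) = (U² + U²) + U = 2*U² + U = U + 2*U²)
b(o) = -7 + (12 + o)/(4*(21 + o)) (b(o) = -7 + ((o + 12)/(o + 3*(1 + 2*3)))/4 = -7 + ((12 + o)/(o + 3*(1 + 6)))/4 = -7 + ((12 + o)/(o + 3*7))/4 = -7 + ((12 + o)/(o + 21))/4 = -7 + ((12 + o)/(21 + o))/4 = -7 + (12 + o)/(4*(21 + o)))
-24*(b(13) + 90) = -24*(9*(-64 - 3*13)/(4*(21 + 13)) + 90) = -24*((9/4)*(-64 - 39)/34 + 90) = -24*((9/4)*(1/34)*(-103) + 90) = -24*(-927/136 + 90) = -24*11313/136 = -33939/17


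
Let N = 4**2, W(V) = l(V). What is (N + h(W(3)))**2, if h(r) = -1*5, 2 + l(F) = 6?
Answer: 121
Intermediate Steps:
l(F) = 4 (l(F) = -2 + 6 = 4)
W(V) = 4
N = 16
h(r) = -5
(N + h(W(3)))**2 = (16 - 5)**2 = 11**2 = 121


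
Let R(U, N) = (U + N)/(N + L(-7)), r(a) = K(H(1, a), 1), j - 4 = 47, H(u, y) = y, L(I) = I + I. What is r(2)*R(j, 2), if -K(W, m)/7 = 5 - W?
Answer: 371/4 ≈ 92.750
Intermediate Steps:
L(I) = 2*I
j = 51 (j = 4 + 47 = 51)
K(W, m) = -35 + 7*W (K(W, m) = -7*(5 - W) = -35 + 7*W)
r(a) = -35 + 7*a
R(U, N) = (N + U)/(-14 + N) (R(U, N) = (U + N)/(N + 2*(-7)) = (N + U)/(N - 14) = (N + U)/(-14 + N))
r(2)*R(j, 2) = (-35 + 7*2)*((2 + 51)/(-14 + 2)) = (-35 + 14)*(53/(-12)) = -(-7)*53/4 = -21*(-53/12) = 371/4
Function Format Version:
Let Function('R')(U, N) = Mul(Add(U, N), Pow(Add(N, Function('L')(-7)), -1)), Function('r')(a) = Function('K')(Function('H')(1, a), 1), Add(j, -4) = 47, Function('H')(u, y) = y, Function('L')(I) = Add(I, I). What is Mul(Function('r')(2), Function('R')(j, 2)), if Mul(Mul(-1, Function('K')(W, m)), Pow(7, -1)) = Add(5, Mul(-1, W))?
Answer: Rational(371, 4) ≈ 92.750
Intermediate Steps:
Function('L')(I) = Mul(2, I)
j = 51 (j = Add(4, 47) = 51)
Function('K')(W, m) = Add(-35, Mul(7, W)) (Function('K')(W, m) = Mul(-7, Add(5, Mul(-1, W))) = Add(-35, Mul(7, W)))
Function('r')(a) = Add(-35, Mul(7, a))
Function('R')(U, N) = Mul(Pow(Add(-14, N), -1), Add(N, U)) (Function('R')(U, N) = Mul(Add(U, N), Pow(Add(N, Mul(2, -7)), -1)) = Mul(Add(N, U), Pow(Add(N, -14), -1)) = Mul(Add(N, U), Pow(Add(-14, N), -1)) = Mul(Pow(Add(-14, N), -1), Add(N, U)))
Mul(Function('r')(2), Function('R')(j, 2)) = Mul(Add(-35, Mul(7, 2)), Mul(Pow(Add(-14, 2), -1), Add(2, 51))) = Mul(Add(-35, 14), Mul(Pow(-12, -1), 53)) = Mul(-21, Mul(Rational(-1, 12), 53)) = Mul(-21, Rational(-53, 12)) = Rational(371, 4)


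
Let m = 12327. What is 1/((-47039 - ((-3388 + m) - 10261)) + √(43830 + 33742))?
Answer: -45717/2089966517 - 2*√19393/2089966517 ≈ -2.2008e-5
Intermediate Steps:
1/((-47039 - ((-3388 + m) - 10261)) + √(43830 + 33742)) = 1/((-47039 - ((-3388 + 12327) - 10261)) + √(43830 + 33742)) = 1/((-47039 - (8939 - 10261)) + √77572) = 1/((-47039 - 1*(-1322)) + 2*√19393) = 1/((-47039 + 1322) + 2*√19393) = 1/(-45717 + 2*√19393)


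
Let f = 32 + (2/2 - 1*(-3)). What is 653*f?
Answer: 23508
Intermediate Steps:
f = 36 (f = 32 + (2*(½) + 3) = 32 + (1 + 3) = 32 + 4 = 36)
653*f = 653*36 = 23508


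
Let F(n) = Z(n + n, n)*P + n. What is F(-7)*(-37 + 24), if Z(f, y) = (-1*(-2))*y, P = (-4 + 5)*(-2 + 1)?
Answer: -91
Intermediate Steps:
P = -1 (P = 1*(-1) = -1)
Z(f, y) = 2*y
F(n) = -n (F(n) = (2*n)*(-1) + n = -2*n + n = -n)
F(-7)*(-37 + 24) = (-1*(-7))*(-37 + 24) = 7*(-13) = -91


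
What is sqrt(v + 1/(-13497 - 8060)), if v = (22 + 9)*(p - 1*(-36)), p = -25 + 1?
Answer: sqrt(172869959071)/21557 ≈ 19.287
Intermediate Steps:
p = -24
v = 372 (v = (22 + 9)*(-24 - 1*(-36)) = 31*(-24 + 36) = 31*12 = 372)
sqrt(v + 1/(-13497 - 8060)) = sqrt(372 + 1/(-13497 - 8060)) = sqrt(372 + 1/(-21557)) = sqrt(372 - 1/21557) = sqrt(8019203/21557) = sqrt(172869959071)/21557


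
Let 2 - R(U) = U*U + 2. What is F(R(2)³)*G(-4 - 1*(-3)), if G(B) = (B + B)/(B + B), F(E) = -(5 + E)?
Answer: 59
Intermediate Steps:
R(U) = -U² (R(U) = 2 - (U*U + 2) = 2 - (U² + 2) = 2 - (2 + U²) = 2 + (-2 - U²) = -U²)
F(E) = -5 - E
G(B) = 1 (G(B) = (2*B)/((2*B)) = (2*B)*(1/(2*B)) = 1)
F(R(2)³)*G(-4 - 1*(-3)) = (-5 - (-1*2²)³)*1 = (-5 - (-1*4)³)*1 = (-5 - 1*(-4)³)*1 = (-5 - 1*(-64))*1 = (-5 + 64)*1 = 59*1 = 59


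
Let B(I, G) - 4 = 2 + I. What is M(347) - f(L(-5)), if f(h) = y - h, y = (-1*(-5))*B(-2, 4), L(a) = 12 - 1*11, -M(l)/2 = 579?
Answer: -1177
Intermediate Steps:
B(I, G) = 6 + I (B(I, G) = 4 + (2 + I) = 6 + I)
M(l) = -1158 (M(l) = -2*579 = -1158)
L(a) = 1 (L(a) = 12 - 11 = 1)
y = 20 (y = (-1*(-5))*(6 - 2) = 5*4 = 20)
f(h) = 20 - h
M(347) - f(L(-5)) = -1158 - (20 - 1*1) = -1158 - (20 - 1) = -1158 - 1*19 = -1158 - 19 = -1177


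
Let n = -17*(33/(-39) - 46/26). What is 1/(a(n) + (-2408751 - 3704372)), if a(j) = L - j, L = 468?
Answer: -13/79465093 ≈ -1.6359e-7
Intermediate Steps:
n = 578/13 (n = -17*(33*(-1/39) - 46*1/26) = -17*(-11/13 - 23/13) = -17*(-34/13) = 578/13 ≈ 44.462)
a(j) = 468 - j
1/(a(n) + (-2408751 - 3704372)) = 1/((468 - 1*578/13) + (-2408751 - 3704372)) = 1/((468 - 578/13) - 6113123) = 1/(5506/13 - 6113123) = 1/(-79465093/13) = -13/79465093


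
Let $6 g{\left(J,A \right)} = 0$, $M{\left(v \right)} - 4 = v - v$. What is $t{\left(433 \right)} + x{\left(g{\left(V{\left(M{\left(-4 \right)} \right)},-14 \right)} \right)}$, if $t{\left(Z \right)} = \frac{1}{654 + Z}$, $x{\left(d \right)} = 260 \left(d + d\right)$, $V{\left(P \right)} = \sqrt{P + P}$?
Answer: $\frac{1}{1087} \approx 0.00091996$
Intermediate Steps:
$M{\left(v \right)} = 4$ ($M{\left(v \right)} = 4 + \left(v - v\right) = 4 + 0 = 4$)
$V{\left(P \right)} = \sqrt{2} \sqrt{P}$ ($V{\left(P \right)} = \sqrt{2 P} = \sqrt{2} \sqrt{P}$)
$g{\left(J,A \right)} = 0$ ($g{\left(J,A \right)} = \frac{1}{6} \cdot 0 = 0$)
$x{\left(d \right)} = 520 d$ ($x{\left(d \right)} = 260 \cdot 2 d = 520 d$)
$t{\left(433 \right)} + x{\left(g{\left(V{\left(M{\left(-4 \right)} \right)},-14 \right)} \right)} = \frac{1}{654 + 433} + 520 \cdot 0 = \frac{1}{1087} + 0 = \frac{1}{1087}$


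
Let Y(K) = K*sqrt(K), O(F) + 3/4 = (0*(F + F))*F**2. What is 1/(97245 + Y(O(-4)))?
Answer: 691520/67246862403 + 8*I*sqrt(3)/201740587209 ≈ 1.0283e-5 + 6.8684e-11*I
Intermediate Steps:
O(F) = -3/4 (O(F) = -3/4 + (0*(F + F))*F**2 = -3/4 + (0*(2*F))*F**2 = -3/4 + 0*F**2 = -3/4 + 0 = -3/4)
Y(K) = K**(3/2)
1/(97245 + Y(O(-4))) = 1/(97245 + (-3/4)**(3/2)) = 1/(97245 - 3*I*sqrt(3)/8)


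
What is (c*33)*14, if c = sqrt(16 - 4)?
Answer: 924*sqrt(3) ≈ 1600.4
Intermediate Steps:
c = 2*sqrt(3) (c = sqrt(12) = 2*sqrt(3) ≈ 3.4641)
(c*33)*14 = ((2*sqrt(3))*33)*14 = (66*sqrt(3))*14 = 924*sqrt(3)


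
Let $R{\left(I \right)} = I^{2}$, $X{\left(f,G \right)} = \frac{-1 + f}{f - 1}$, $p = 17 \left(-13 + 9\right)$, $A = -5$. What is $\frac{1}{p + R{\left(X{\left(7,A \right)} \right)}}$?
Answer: $- \frac{1}{67} \approx -0.014925$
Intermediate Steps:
$p = -68$ ($p = 17 \left(-4\right) = -68$)
$X{\left(f,G \right)} = 1$ ($X{\left(f,G \right)} = \frac{-1 + f}{-1 + f} = 1$)
$\frac{1}{p + R{\left(X{\left(7,A \right)} \right)}} = \frac{1}{-68 + 1^{2}} = \frac{1}{-68 + 1} = \frac{1}{-67} = - \frac{1}{67}$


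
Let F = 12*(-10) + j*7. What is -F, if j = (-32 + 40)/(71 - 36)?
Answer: 592/5 ≈ 118.40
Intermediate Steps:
j = 8/35 ≈ 0.22857
F = -592/5 (F = 12*(-10) + (8/35)*7 = -120 + 8/5 = -592/5 ≈ -118.40)
-F = -1*(-592/5) = 592/5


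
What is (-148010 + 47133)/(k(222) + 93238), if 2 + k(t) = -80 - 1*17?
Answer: -100877/93139 ≈ -1.0831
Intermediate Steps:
k(t) = -99 (k(t) = -2 + (-80 - 1*17) = -2 + (-80 - 17) = -2 - 97 = -99)
(-148010 + 47133)/(k(222) + 93238) = (-148010 + 47133)/(-99 + 93238) = -100877/93139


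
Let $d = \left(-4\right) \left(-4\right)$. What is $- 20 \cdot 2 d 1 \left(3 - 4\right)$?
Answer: $640$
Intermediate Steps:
$d = 16$
$- 20 \cdot 2 d 1 \left(3 - 4\right) = - 20 \cdot 2 \cdot 16 \cdot 1 \left(3 - 4\right) = \left(-20\right) 32 \cdot 1 \left(-1\right) = \left(-640\right) \left(-1\right) = 640$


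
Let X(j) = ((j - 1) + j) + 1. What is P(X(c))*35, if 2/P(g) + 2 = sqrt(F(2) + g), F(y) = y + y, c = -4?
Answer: -35/2 - 35*I/2 ≈ -17.5 - 17.5*I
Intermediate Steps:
F(y) = 2*y
X(j) = 2*j (X(j) = ((-1 + j) + j) + 1 = (-1 + 2*j) + 1 = 2*j)
P(g) = 2/(-2 + sqrt(4 + g)) (P(g) = 2/(-2 + sqrt(2*2 + g)) = 2/(-2 + sqrt(4 + g)))
P(X(c))*35 = (2/(-2 + sqrt(4 + 2*(-4))))*35 = (2/(-2 + sqrt(4 - 8)))*35 = (2/(-2 + sqrt(-4)))*35 = (2/(-2 + 2*I))*35 = (2*((-2 - 2*I)/8))*35 = ((-2 - 2*I)/4)*35 = 35*(-2 - 2*I)/4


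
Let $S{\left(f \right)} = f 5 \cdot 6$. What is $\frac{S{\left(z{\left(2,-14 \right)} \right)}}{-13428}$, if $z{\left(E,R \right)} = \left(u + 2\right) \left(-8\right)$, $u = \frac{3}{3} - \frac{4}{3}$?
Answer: $\frac{100}{3357} \approx 0.029788$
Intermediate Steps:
$u = - \frac{1}{3}$ ($u = 3 \cdot \frac{1}{3} - \frac{4}{3} = 1 - \frac{4}{3} = - \frac{1}{3} \approx -0.33333$)
$z{\left(E,R \right)} = - \frac{40}{3}$ ($z{\left(E,R \right)} = \left(- \frac{1}{3} + 2\right) \left(-8\right) = \frac{5}{3} \left(-8\right) = - \frac{40}{3}$)
$S{\left(f \right)} = 30 f$ ($S{\left(f \right)} = 5 f 6 = 30 f$)
$\frac{S{\left(z{\left(2,-14 \right)} \right)}}{-13428} = \frac{30 \left(- \frac{40}{3}\right)}{-13428} = \left(-400\right) \left(- \frac{1}{13428}\right) = \frac{100}{3357}$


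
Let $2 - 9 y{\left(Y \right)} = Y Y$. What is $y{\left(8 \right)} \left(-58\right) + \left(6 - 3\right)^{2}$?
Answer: $\frac{3677}{9} \approx 408.56$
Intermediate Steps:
$y{\left(Y \right)} = \frac{2}{9} - \frac{Y^{2}}{9}$ ($y{\left(Y \right)} = \frac{2}{9} - \frac{Y Y}{9} = \frac{2}{9} - \frac{Y^{2}}{9}$)
$y{\left(8 \right)} \left(-58\right) + \left(6 - 3\right)^{2} = \left(\frac{2}{9} - \frac{8^{2}}{9}\right) \left(-58\right) + \left(6 - 3\right)^{2} = \left(\frac{2}{9} - \frac{64}{9}\right) \left(-58\right) + 3^{2} = \left(\frac{2}{9} - \frac{64}{9}\right) \left(-58\right) + 9 = \left(- \frac{62}{9}\right) \left(-58\right) + 9 = \frac{3596}{9} + 9 = \frac{3677}{9}$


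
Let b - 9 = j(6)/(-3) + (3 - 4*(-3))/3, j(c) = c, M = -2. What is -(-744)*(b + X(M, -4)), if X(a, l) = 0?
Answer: 8928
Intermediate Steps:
b = 12 (b = 9 + (6/(-3) + (3 - 4*(-3))/3) = 9 + (6*(-⅓) + (3 + 12)*(⅓)) = 9 + (-2 + 15*(⅓)) = 9 + (-2 + 5) = 9 + 3 = 12)
-(-744)*(b + X(M, -4)) = -(-744)*(12 + 0) = -(-744)*12 = -186*(-48) = 8928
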